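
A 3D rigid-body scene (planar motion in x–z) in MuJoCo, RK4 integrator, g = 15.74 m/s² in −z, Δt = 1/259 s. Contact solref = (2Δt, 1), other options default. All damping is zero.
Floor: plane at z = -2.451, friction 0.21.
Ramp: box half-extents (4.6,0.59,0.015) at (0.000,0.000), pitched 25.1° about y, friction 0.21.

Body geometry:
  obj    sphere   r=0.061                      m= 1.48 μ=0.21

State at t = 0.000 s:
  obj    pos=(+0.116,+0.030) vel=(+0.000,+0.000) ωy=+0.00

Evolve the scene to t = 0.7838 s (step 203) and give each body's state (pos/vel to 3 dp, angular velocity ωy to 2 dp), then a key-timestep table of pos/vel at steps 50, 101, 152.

State at t = 0.7838 s:
  obj    pos=(+1.443,-0.592) vel=(+3.385,-1.586) ωy=+61.26

Key-timestep trajectory:
   step    t(s)  obj.x    obj.z    obj.vx   obj.vz 
     50  0.1931   +0.196  -0.008  +0.834  -0.391
    101  0.3900   +0.444  -0.124  +1.684  -0.789
    152  0.5869   +0.860  -0.319  +2.535  -1.187


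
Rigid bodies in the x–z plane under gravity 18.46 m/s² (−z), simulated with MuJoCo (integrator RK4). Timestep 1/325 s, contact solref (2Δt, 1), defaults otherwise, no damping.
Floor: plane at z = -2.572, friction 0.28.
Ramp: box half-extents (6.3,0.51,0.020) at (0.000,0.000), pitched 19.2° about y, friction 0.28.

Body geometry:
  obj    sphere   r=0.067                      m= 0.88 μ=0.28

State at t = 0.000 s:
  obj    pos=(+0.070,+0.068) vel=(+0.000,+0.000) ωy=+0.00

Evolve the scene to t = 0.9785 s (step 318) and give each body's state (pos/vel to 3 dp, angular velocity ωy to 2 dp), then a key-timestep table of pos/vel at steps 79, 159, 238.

State at t = 0.9785 s:
  obj    pos=(+2.030,-0.615) vel=(+4.007,-1.395) ωy=+63.32

Key-timestep trajectory:
   step    t(s)  obj.x    obj.z    obj.vx   obj.vz 
     79  0.2431   +0.191  +0.026  +0.996  -0.347
    159  0.4892   +0.560  -0.103  +2.004  -0.698
    238  0.7323   +1.168  -0.315  +2.999  -1.044


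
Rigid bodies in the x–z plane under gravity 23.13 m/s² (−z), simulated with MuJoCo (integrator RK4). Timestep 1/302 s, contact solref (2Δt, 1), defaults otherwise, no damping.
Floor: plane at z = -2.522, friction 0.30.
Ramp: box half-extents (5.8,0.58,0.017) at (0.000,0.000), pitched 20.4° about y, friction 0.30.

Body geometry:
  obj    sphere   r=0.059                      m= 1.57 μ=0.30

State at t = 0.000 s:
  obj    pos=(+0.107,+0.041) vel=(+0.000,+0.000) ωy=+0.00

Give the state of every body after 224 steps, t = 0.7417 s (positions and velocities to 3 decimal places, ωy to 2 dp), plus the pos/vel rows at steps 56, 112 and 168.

State at t = 0.7417 s:
  obj    pos=(+1.592,-0.511) vel=(+4.004,-1.489) ωy=+72.39

Key-timestep trajectory:
   step    t(s)  obj.x    obj.z    obj.vx   obj.vz 
     56  0.1854   +0.200  +0.007  +1.001  -0.372
    112  0.3709   +0.478  -0.097  +2.002  -0.745
    168  0.5563   +0.942  -0.269  +3.003  -1.117


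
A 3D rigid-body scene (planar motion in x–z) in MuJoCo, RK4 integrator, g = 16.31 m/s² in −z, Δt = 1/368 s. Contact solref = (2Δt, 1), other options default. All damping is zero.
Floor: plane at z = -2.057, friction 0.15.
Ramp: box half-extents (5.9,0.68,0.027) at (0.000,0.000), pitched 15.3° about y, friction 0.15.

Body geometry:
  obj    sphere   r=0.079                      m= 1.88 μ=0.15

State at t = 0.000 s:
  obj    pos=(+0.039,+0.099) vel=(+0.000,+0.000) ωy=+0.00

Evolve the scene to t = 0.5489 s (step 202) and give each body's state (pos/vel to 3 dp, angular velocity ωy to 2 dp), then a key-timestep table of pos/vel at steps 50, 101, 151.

State at t = 0.5489 s:
  obj    pos=(+0.486,-0.023) vel=(+1.628,-0.445) ωy=+21.36

Key-timestep trajectory:
   step    t(s)  obj.x    obj.z    obj.vx   obj.vz 
     50  0.1359   +0.066  +0.092  +0.403  -0.110
    101  0.2745   +0.151  +0.069  +0.814  -0.223
    151  0.4103   +0.289  +0.031  +1.217  -0.333


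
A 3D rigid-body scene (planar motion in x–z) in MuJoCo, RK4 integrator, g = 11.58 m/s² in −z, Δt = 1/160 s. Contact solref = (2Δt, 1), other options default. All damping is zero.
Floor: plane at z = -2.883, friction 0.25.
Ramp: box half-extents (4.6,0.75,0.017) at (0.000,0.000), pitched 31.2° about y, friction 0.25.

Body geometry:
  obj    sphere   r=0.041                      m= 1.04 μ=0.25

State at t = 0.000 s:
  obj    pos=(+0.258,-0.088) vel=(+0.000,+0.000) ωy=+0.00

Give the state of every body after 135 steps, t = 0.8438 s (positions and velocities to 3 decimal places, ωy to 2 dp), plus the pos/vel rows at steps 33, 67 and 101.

State at t = 0.8438 s:
  obj    pos=(+1.563,-0.879) vel=(+3.093,-1.873) ωy=+88.14

Key-timestep trajectory:
   step    t(s)  obj.x    obj.z    obj.vx   obj.vz 
     33  0.2063   +0.336  -0.136  +0.756  -0.458
     67  0.4188   +0.579  -0.283  +1.535  -0.930
    101  0.6313   +0.988  -0.531  +2.314  -1.401


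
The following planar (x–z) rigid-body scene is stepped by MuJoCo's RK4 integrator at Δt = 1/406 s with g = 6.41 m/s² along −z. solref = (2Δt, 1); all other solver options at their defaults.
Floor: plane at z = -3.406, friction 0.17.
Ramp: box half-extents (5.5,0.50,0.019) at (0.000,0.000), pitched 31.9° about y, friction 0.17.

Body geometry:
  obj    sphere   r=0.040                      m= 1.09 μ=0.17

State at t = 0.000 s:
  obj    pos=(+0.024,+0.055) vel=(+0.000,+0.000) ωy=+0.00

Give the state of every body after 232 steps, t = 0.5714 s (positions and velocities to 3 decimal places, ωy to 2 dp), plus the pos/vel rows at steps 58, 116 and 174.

State at t = 0.5714 s:
  obj    pos=(+0.366,-0.158) vel=(+1.196,-0.743) ωy=+32.97

Key-timestep trajectory:
   step    t(s)  obj.x    obj.z    obj.vx   obj.vz 
     58  0.1429   +0.045  +0.041  +0.298  -0.191
    116  0.2857   +0.109  +0.001  +0.599  -0.371
    174  0.4286   +0.216  -0.065  +0.896  -0.560


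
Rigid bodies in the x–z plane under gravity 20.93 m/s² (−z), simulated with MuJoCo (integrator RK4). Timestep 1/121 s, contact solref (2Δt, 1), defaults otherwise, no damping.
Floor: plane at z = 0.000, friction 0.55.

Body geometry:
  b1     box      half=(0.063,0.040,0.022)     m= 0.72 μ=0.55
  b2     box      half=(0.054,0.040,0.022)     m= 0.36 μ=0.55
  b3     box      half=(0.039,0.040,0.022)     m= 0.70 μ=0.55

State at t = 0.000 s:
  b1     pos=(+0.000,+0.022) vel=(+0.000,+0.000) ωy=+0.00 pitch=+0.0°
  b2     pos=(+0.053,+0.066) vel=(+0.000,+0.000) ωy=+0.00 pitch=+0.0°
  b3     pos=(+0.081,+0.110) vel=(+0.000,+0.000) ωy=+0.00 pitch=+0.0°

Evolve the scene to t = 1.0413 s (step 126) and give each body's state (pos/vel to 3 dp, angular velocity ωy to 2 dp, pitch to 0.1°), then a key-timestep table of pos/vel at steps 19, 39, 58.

State at t = 1.0413 s:
  b1     pos=(+0.000,+0.022) vel=(+0.000,+0.000) ωy=+0.00 pitch=+0.0°
  b2     pos=(+0.107,+0.054) vel=(+0.000,+0.000) ωy=+0.00 pitch=+90.0°
  b3     pos=(+0.155,+0.039) vel=(+0.000,+0.000) ωy=+0.00 pitch=+90.0°

Key-timestep trajectory:
   step    t(s)  b1.x    b1.z    b1.vx   b1.vz   b2.x    b2.z    b2.vx   b2.vz   b3.x    b3.z    b3.vx   b3.vz 
     19  0.1570   +0.000  +0.022  -0.001  +0.000   +0.074  +0.065  +0.368  -0.162   +0.127  +0.071  +0.553  -0.985
     39  0.3223   +0.000  +0.022  +0.000  +0.000   +0.105  +0.054  -0.221  +0.008   +0.154  +0.039  -0.016  +0.009
     58  0.4793   +0.000  +0.022  +0.000  +0.000   +0.108  +0.054  -0.138  -0.038   +0.155  +0.039  +0.000  +0.000


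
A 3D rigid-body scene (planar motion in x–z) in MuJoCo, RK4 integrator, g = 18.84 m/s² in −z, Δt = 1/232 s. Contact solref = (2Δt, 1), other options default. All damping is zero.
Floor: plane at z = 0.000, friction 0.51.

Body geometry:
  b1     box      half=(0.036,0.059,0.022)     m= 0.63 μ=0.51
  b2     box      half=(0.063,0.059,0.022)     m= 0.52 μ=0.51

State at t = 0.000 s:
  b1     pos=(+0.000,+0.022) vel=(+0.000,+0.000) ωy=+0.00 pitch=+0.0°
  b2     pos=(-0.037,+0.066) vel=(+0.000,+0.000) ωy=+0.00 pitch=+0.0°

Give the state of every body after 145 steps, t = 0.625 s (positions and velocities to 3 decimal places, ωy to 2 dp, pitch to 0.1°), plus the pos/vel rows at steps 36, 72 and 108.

State at t = 0.625 s:
  b1     pos=(+0.000,+0.022) vel=(+0.000,+0.000) ωy=+0.00 pitch=+0.0°
  b2     pos=(-0.053,+0.058) vel=(-0.001,-0.001) ωy=+0.02 pitch=-41.3°

Key-timestep trajectory:
   step    t(s)  b1.x    b1.z    b1.vx   b1.vz   b2.x    b2.z    b2.vx   b2.vz 
     36  0.1552   +0.000  +0.022  +0.000  +0.000   -0.041  +0.065  -0.067  -0.015
     72  0.3103   +0.000  +0.022  +0.000  +0.000   -0.056  +0.061  +0.095  -0.038
    108  0.4655   +0.000  +0.022  +0.000  +0.000   -0.053  +0.058  -0.001  +0.000


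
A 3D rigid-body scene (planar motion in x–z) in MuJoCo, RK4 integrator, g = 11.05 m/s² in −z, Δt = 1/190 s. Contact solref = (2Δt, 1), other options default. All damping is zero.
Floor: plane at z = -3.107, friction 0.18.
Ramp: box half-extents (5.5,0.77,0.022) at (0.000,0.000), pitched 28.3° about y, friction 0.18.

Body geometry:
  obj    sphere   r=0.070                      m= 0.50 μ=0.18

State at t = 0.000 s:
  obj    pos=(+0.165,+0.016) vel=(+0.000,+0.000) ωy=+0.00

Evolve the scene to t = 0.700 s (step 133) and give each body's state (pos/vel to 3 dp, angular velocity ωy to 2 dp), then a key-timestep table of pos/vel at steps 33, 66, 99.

State at t = 0.700 s:
  obj    pos=(+0.972,-0.419) vel=(+2.307,-1.242) ωy=+37.40

Key-timestep trajectory:
   step    t(s)  obj.x    obj.z    obj.vx   obj.vz 
     33  0.1737   +0.215  -0.011  +0.573  -0.308
     66  0.3474   +0.364  -0.091  +1.145  -0.616
     99  0.5211   +0.612  -0.225  +1.717  -0.925


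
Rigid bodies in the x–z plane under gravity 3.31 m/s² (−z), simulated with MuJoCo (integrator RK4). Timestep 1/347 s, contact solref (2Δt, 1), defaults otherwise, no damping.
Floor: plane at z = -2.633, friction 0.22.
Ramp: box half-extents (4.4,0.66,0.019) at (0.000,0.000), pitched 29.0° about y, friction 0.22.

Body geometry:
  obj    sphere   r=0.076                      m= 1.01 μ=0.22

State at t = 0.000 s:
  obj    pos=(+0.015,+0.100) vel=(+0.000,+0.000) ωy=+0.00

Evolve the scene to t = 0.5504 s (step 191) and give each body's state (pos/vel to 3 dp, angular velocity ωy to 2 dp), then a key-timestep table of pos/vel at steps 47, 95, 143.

State at t = 0.5504 s:
  obj    pos=(+0.167,+0.016) vel=(+0.552,-0.306) ωy=+8.30

Key-timestep trajectory:
   step    t(s)  obj.x    obj.z    obj.vx   obj.vz 
     47  0.1354   +0.024  +0.095  +0.136  -0.075
     95  0.2738   +0.053  +0.079  +0.275  -0.152
    143  0.4121   +0.100  +0.053  +0.413  -0.229


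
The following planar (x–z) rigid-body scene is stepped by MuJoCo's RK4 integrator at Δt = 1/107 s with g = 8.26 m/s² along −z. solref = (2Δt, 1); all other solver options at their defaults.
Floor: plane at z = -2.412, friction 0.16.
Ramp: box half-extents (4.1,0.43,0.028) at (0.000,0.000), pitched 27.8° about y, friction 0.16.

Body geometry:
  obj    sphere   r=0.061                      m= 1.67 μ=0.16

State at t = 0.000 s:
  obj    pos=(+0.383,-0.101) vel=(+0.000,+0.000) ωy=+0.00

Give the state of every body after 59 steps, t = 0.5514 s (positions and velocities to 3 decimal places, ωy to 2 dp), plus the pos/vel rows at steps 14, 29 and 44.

State at t = 0.5514 s:
  obj    pos=(+0.753,-0.297) vel=(+1.343,-0.708) ωy=+24.85

Key-timestep trajectory:
   step    t(s)  obj.x    obj.z    obj.vx   obj.vz 
     14  0.1308   +0.404  -0.112  +0.319  -0.168
     29  0.2710   +0.472  -0.148  +0.660  -0.348
     44  0.4112   +0.589  -0.210  +1.001  -0.528


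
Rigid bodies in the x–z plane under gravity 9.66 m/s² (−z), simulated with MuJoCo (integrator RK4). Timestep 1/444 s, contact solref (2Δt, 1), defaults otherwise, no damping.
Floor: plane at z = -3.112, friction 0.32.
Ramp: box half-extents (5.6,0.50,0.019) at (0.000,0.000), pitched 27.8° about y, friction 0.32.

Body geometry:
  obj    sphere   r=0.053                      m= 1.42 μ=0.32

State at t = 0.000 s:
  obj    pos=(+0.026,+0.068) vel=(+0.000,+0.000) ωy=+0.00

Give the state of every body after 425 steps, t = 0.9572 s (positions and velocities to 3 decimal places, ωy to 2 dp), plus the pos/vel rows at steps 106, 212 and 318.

State at t = 0.9572 s:
  obj    pos=(+1.330,-0.620) vel=(+2.725,-1.437) ωy=+58.12

Key-timestep trajectory:
   step    t(s)  obj.x    obj.z    obj.vx   obj.vz 
    106  0.2387   +0.107  +0.025  +0.680  -0.358
    212  0.4775   +0.350  -0.103  +1.359  -0.717
    318  0.7162   +0.756  -0.317  +2.039  -1.075


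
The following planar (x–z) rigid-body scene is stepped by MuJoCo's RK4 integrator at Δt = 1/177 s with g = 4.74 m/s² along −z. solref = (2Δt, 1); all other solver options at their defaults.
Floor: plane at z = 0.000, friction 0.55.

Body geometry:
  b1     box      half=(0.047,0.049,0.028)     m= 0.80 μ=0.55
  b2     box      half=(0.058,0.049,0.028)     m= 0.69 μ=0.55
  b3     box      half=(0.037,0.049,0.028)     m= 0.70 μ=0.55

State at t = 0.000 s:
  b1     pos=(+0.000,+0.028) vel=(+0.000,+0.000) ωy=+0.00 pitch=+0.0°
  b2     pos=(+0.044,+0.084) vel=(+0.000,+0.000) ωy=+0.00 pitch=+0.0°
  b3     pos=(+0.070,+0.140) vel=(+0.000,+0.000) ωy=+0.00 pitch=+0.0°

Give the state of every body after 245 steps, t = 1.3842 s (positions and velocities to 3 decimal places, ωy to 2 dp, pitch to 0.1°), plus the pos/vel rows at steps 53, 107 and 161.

State at t = 1.3842 s:
  b1     pos=(+0.000,+0.028) vel=(+0.000,+0.000) ωy=+0.00 pitch=+0.0°
  b2     pos=(+0.153,+0.059) vel=(+0.000,+0.000) ωy=+0.00 pitch=+139.6°
  b3     pos=(+0.230,+0.028) vel=(+0.000,+0.000) ωy=+0.00 pitch=+180.0°

Key-timestep trajectory:
   step    t(s)  b1.x    b1.z    b1.vx   b1.vz   b2.x    b2.z    b2.vx   b2.vz   b3.x    b3.z    b3.vx   b3.vz 
     53  0.2994   +0.000  +0.028  +0.000  +0.000   +0.060  +0.081  +0.129  -0.077   +0.113  +0.113  +0.299  -0.343
    107  0.6045   +0.000  +0.028  +0.000  +0.000   +0.117  +0.064  +0.114  +0.018   +0.196  +0.046  +0.204  -0.029
    161  0.9096   +0.000  +0.028  +0.000  +0.000   +0.153  +0.059  +0.092  -0.020   +0.229  +0.028  +0.048  -0.023


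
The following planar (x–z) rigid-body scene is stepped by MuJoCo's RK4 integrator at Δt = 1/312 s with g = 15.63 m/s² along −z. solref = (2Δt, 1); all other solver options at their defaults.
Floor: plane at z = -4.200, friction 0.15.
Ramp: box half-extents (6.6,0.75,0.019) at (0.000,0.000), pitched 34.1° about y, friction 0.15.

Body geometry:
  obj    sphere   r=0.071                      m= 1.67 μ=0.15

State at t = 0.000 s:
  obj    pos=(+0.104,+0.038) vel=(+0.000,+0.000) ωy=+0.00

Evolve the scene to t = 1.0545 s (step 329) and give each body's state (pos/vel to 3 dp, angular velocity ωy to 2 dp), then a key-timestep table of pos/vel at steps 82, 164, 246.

State at t = 1.0545 s:
  obj    pos=(+3.245,-2.088) vel=(+5.950,-4.047) ωy=+71.97

Key-timestep trajectory:
   step    t(s)  obj.x    obj.z    obj.vx   obj.vz 
     82  0.2628   +0.299  -0.094  +1.491  -0.992
    164  0.5256   +0.885  -0.490  +2.986  -1.976
    246  0.7885   +1.860  -1.150  +4.466  -2.989


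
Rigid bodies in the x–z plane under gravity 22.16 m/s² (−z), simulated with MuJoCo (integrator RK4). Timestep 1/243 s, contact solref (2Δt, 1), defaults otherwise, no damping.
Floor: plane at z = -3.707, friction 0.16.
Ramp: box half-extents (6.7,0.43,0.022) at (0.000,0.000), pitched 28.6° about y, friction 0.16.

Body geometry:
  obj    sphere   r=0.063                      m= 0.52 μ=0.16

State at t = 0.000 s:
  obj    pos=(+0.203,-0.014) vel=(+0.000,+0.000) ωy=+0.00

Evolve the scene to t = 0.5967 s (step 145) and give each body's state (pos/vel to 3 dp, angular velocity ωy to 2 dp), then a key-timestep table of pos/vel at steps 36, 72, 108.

State at t = 0.5967 s:
  obj    pos=(+1.388,-0.660) vel=(+3.970,-2.165) ωy=+71.74

Key-timestep trajectory:
   step    t(s)  obj.x    obj.z    obj.vx   obj.vz 
     36  0.1481   +0.276  -0.054  +0.986  -0.538
     72  0.2963   +0.495  -0.173  +1.972  -1.075
    108  0.4444   +0.860  -0.372  +2.957  -1.612


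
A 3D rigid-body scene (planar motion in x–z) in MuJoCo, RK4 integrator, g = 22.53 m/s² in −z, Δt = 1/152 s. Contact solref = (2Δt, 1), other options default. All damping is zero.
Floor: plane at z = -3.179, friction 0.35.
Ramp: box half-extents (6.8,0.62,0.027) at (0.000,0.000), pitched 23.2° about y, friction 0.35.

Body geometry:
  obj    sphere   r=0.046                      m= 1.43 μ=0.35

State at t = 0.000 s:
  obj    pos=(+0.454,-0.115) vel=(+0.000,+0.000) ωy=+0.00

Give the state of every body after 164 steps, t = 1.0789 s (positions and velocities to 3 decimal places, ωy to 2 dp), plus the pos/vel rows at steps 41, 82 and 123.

State at t = 1.0789 s:
  obj    pos=(+3.845,-1.569) vel=(+6.286,-2.694) ωy=+148.68

Key-timestep trajectory:
   step    t(s)  obj.x    obj.z    obj.vx   obj.vz 
     41  0.2697   +0.666  -0.206  +1.572  -0.674
     82  0.5395   +1.302  -0.479  +3.143  -1.347
    123  0.8092   +2.362  -0.933  +4.715  -2.021


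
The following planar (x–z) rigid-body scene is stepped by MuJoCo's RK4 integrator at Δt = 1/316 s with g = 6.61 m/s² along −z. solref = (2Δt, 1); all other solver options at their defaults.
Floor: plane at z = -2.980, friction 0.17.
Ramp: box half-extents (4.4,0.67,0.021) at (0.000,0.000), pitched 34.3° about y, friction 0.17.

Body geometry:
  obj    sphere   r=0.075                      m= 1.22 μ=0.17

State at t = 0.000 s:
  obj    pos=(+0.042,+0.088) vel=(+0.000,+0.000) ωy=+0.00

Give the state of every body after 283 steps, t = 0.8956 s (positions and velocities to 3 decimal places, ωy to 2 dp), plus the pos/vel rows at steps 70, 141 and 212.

State at t = 0.8956 s:
  obj    pos=(+0.968,-0.544) vel=(+2.070,-1.410) ωy=+27.72

Key-timestep trajectory:
   step    t(s)  obj.x    obj.z    obj.vx   obj.vz 
     70  0.2215   +0.099  +0.049  +0.513  -0.346
    141  0.4462   +0.272  -0.069  +1.027  -0.711
    212  0.6709   +0.562  -0.267  +1.552  -1.052


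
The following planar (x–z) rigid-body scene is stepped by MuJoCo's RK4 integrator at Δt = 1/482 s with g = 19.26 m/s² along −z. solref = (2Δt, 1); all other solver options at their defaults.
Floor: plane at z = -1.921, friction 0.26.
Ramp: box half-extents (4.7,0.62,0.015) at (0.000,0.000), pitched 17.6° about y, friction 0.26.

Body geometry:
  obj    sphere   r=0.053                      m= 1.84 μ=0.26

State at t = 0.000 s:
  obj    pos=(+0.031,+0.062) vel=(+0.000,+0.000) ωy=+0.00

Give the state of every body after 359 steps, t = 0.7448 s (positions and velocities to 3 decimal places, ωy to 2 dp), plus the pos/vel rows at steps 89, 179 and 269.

State at t = 0.7448 s:
  obj    pos=(+1.131,-0.287) vel=(+2.953,-0.937) ωy=+58.45

Key-timestep trajectory:
   step    t(s)  obj.x    obj.z    obj.vx   obj.vz 
     89  0.1846   +0.099  +0.040  +0.732  -0.232
    179  0.3714   +0.304  -0.025  +1.473  -0.467
    269  0.5581   +0.648  -0.134  +2.213  -0.702


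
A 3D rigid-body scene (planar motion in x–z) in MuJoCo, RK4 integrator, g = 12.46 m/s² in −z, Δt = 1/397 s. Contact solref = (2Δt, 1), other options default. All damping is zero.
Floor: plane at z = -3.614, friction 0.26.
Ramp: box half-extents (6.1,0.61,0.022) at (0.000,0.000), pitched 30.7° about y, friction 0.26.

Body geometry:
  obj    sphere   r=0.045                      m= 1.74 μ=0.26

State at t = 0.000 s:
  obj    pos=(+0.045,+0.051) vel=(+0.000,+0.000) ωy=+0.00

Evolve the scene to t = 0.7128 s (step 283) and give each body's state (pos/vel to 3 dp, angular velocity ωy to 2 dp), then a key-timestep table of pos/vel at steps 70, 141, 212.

State at t = 0.7128 s:
  obj    pos=(+1.038,-0.538) vel=(+2.785,-1.654) ωy=+71.97

Key-timestep trajectory:
   step    t(s)  obj.x    obj.z    obj.vx   obj.vz 
     70  0.1763   +0.106  +0.015  +0.689  -0.409
    141  0.3552   +0.292  -0.095  +1.388  -0.824
    212  0.5340   +0.602  -0.280  +2.087  -1.239


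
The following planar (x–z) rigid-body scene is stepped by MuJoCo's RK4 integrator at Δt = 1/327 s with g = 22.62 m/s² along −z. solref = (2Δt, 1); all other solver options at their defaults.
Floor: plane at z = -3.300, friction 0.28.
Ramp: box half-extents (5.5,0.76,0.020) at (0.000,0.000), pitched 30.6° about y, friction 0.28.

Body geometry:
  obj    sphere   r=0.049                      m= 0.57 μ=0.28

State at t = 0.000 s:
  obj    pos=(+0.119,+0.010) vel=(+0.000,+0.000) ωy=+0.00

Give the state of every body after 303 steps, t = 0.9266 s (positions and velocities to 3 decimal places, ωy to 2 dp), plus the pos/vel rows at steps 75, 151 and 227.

State at t = 0.9266 s:
  obj    pos=(+3.158,-1.788) vel=(+6.560,-3.880) ωy=+155.51

Key-timestep trajectory:
   step    t(s)  obj.x    obj.z    obj.vx   obj.vz 
     75  0.2294   +0.305  -0.100  +1.624  -0.960
    151  0.4618   +0.874  -0.437  +3.269  -1.933
    227  0.6942   +1.825  -0.999  +4.915  -2.906


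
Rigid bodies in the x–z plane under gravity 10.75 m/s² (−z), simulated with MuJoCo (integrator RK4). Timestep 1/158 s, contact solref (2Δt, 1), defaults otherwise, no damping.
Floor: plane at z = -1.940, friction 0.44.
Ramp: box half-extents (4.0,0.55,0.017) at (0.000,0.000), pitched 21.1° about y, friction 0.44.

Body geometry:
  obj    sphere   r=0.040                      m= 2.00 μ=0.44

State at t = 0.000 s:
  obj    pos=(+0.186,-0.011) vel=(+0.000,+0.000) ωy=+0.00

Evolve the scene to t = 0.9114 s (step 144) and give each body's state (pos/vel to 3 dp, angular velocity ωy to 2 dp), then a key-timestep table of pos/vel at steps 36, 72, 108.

State at t = 0.9114 s:
  obj    pos=(+1.257,-0.424) vel=(+2.350,-0.907) ωy=+62.97

Key-timestep trajectory:
   step    t(s)  obj.x    obj.z    obj.vx   obj.vz 
     36  0.2278   +0.253  -0.037  +0.588  -0.227
     72  0.4557   +0.454  -0.114  +1.175  -0.453
    108  0.6835   +0.789  -0.243  +1.763  -0.680


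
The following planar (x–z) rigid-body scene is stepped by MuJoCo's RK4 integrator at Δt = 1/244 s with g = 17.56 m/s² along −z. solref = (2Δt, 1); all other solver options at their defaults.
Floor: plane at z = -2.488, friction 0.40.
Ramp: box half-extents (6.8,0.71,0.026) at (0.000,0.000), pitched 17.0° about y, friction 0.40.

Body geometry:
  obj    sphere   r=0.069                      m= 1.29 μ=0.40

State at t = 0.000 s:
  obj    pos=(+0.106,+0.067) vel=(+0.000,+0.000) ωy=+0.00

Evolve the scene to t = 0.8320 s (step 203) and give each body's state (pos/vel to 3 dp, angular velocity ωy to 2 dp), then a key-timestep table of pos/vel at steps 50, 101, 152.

State at t = 0.8320 s:
  obj    pos=(+1.320,-0.304) vel=(+2.918,-0.892) ωy=+44.21

Key-timestep trajectory:
   step    t(s)  obj.x    obj.z    obj.vx   obj.vz 
     50  0.2049   +0.180  +0.044  +0.719  -0.220
    101  0.4139   +0.406  -0.025  +1.452  -0.444
    152  0.6230   +0.787  -0.141  +2.185  -0.668


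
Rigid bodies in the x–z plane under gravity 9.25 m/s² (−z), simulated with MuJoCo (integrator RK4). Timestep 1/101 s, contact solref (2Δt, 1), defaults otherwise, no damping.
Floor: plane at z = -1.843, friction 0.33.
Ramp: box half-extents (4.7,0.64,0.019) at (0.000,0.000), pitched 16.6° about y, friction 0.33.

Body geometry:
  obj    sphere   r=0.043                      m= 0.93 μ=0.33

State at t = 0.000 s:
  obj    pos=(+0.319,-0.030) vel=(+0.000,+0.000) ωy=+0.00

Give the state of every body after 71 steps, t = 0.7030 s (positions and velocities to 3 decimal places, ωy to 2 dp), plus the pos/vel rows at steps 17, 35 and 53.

State at t = 0.7030 s:
  obj    pos=(+0.766,-0.164) vel=(+1.272,-0.379) ωy=+30.84

Key-timestep trajectory:
   step    t(s)  obj.x    obj.z    obj.vx   obj.vz 
     17  0.1683   +0.345  -0.038  +0.305  -0.091
     35  0.3465   +0.428  -0.063  +0.627  -0.187
     53  0.5248   +0.568  -0.105  +0.949  -0.283


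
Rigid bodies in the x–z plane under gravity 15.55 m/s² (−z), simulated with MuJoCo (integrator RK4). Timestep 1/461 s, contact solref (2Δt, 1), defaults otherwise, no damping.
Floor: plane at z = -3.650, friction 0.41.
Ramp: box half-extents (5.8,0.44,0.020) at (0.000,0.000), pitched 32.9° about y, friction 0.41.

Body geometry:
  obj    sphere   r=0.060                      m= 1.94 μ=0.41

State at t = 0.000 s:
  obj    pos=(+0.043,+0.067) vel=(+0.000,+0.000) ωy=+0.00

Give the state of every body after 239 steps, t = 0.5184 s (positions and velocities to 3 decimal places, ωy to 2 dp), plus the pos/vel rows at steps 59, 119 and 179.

State at t = 0.5184 s:
  obj    pos=(+0.724,-0.373) vel=(+2.626,-1.699) ωy=+52.12

Key-timestep trajectory:
   step    t(s)  obj.x    obj.z    obj.vx   obj.vz 
     59  0.1280   +0.085  +0.040  +0.648  -0.419
    119  0.2581   +0.212  -0.042  +1.308  -0.846
    179  0.3883   +0.425  -0.180  +1.967  -1.272


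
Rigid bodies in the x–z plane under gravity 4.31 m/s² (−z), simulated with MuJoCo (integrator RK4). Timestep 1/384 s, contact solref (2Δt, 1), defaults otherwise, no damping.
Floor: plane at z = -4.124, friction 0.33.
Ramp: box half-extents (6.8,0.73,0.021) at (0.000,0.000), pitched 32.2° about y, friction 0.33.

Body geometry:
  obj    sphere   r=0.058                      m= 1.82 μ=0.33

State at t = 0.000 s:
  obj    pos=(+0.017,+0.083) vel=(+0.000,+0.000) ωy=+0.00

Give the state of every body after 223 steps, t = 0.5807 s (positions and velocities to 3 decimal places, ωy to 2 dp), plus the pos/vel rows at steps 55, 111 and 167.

State at t = 0.5807 s:
  obj    pos=(+0.251,-0.065) vel=(+0.806,-0.508) ωy=+16.42

Key-timestep trajectory:
   step    t(s)  obj.x    obj.z    obj.vx   obj.vz 
     55  0.1432   +0.031  +0.074  +0.199  -0.125
    111  0.2891   +0.075  +0.046  +0.401  -0.253
    167  0.4349   +0.148  +0.000  +0.604  -0.380


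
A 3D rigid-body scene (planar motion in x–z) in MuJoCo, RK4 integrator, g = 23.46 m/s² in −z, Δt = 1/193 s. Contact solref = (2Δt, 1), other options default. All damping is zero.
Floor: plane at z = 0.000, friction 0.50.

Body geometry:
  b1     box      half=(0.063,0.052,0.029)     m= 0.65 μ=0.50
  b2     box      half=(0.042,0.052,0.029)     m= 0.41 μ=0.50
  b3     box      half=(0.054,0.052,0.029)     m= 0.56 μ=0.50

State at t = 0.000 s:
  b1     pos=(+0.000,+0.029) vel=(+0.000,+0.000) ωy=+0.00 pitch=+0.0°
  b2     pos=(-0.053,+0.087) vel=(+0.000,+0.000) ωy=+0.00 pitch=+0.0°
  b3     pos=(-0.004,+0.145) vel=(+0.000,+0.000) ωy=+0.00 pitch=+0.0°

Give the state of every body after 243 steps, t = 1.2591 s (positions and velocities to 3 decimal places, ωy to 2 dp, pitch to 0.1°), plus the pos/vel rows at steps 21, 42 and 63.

State at t = 1.2591 s:
  b1     pos=(+0.000,+0.029) vel=(+0.000,+0.000) ωy=+0.00 pitch=+0.0°
  b2     pos=(-0.053,+0.087) vel=(+0.000,+0.000) ωy=+0.00 pitch=+0.0°
  b3     pos=(+0.137,+0.029) vel=(+0.000,+0.000) ωy=+0.00 pitch=+180.0°

Key-timestep trajectory:
   step    t(s)  b1.x    b1.z    b1.vx   b1.vz   b2.x    b2.z    b2.vx   b2.vz   b3.x    b3.z    b3.vx   b3.vz 
     21  0.1088   +0.000  +0.029  +0.000  +0.000   -0.053  +0.087  -0.001  +0.000   +0.011  +0.136  +0.303  -0.308
     42  0.2176   +0.000  +0.029  +0.000  +0.000   -0.053  +0.087  +0.000  +0.000   +0.064  +0.114  +0.488  +0.042
     63  0.3264   +0.000  +0.029  +0.000  +0.000   -0.053  +0.087  +0.000  +0.000   +0.128  +0.049  +0.632  -1.667


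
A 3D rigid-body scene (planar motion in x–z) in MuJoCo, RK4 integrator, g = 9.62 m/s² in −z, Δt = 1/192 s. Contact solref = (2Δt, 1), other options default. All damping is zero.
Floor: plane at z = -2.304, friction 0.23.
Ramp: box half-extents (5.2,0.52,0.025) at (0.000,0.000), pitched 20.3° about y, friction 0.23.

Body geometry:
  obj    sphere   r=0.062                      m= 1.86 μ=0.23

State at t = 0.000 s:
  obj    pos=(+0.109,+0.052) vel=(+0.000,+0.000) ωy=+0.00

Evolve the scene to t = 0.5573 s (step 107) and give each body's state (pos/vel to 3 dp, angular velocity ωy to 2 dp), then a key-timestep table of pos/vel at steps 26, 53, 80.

State at t = 0.5573 s:
  obj    pos=(+0.456,-0.076) vel=(+1.246,-0.461) ωy=+21.42

Key-timestep trajectory:
   step    t(s)  obj.x    obj.z    obj.vx   obj.vz 
     26  0.1354   +0.130  +0.045  +0.303  -0.112
     53  0.2760   +0.194  +0.021  +0.617  -0.228
     80  0.4167   +0.303  -0.019  +0.932  -0.345


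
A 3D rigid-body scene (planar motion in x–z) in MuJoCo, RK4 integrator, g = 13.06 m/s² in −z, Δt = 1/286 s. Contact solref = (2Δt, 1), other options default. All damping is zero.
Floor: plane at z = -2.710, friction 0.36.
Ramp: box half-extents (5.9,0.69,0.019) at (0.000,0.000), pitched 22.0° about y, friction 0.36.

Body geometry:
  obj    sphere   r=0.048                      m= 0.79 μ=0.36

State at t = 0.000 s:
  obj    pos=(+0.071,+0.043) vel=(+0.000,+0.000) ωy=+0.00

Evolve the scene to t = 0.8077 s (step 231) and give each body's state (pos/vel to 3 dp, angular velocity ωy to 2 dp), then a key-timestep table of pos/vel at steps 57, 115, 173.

State at t = 0.8077 s:
  obj    pos=(+1.128,-0.384) vel=(+2.617,-1.057) ωy=+58.79

Key-timestep trajectory:
   step    t(s)  obj.x    obj.z    obj.vx   obj.vz 
     57  0.1993   +0.136  +0.017  +0.646  -0.261
    115  0.4021   +0.333  -0.062  +1.303  -0.526
    173  0.6049   +0.664  -0.196  +1.960  -0.792


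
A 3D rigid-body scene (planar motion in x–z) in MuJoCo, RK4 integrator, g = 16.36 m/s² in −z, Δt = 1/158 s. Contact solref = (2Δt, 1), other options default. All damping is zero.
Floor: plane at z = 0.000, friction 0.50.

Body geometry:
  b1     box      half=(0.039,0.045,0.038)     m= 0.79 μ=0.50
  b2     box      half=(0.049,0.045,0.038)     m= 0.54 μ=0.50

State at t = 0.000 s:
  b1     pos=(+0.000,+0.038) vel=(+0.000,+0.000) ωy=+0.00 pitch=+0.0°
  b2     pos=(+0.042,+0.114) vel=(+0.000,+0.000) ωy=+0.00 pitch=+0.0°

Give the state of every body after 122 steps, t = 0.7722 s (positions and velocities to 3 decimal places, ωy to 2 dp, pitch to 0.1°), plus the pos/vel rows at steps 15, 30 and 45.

State at t = 0.7722 s:
  b1     pos=(+0.000,+0.038) vel=(+0.000,+0.000) ωy=+0.00 pitch=+0.0°
  b2     pos=(+0.091,+0.049) vel=(+0.000,+0.000) ωy=+0.00 pitch=+90.0°

Key-timestep trajectory:
   step    t(s)  b1.x    b1.z    b1.vx   b1.vz   b2.x    b2.z    b2.vx   b2.vz 
     15  0.0949   +0.000  +0.038  +0.000  +0.000   +0.046  +0.113  +0.088  -0.014
     30  0.1899   +0.000  +0.038  +0.000  +0.000   +0.063  +0.105  +0.308  -0.241
     45  0.2848   +0.000  +0.038  +0.000  +0.000   +0.093  +0.044  -0.021  +0.127


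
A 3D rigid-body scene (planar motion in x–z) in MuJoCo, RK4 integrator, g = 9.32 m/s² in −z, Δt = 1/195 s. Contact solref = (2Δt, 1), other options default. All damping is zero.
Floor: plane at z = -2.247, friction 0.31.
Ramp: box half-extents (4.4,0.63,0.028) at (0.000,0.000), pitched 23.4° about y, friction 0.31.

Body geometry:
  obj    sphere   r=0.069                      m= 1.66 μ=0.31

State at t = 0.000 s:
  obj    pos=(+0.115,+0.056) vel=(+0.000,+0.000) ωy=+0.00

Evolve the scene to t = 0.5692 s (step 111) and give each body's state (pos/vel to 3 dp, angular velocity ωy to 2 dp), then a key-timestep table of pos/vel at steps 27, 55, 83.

State at t = 0.5692 s:
  obj    pos=(+0.508,-0.114) vel=(+1.381,-0.598) ωy=+21.80

Key-timestep trajectory:
   step    t(s)  obj.x    obj.z    obj.vx   obj.vz 
     27  0.1385   +0.138  +0.046  +0.336  -0.145
     55  0.2821   +0.212  +0.014  +0.685  -0.296
     83  0.4256   +0.335  -0.039  +1.033  -0.447


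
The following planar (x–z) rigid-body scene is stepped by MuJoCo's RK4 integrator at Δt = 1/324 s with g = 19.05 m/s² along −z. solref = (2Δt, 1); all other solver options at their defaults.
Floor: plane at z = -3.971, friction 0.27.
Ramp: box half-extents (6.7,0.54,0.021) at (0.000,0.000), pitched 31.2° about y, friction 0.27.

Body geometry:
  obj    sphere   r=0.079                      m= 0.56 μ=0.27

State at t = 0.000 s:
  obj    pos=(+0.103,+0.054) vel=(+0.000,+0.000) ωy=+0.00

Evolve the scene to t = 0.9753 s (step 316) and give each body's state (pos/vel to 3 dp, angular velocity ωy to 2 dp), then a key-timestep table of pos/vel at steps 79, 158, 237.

State at t = 0.9753 s:
  obj    pos=(+2.971,-1.682) vel=(+5.881,-3.561) ωy=+87.01

Key-timestep trajectory:
   step    t(s)  obj.x    obj.z    obj.vx   obj.vz 
     79  0.2438   +0.283  -0.054  +1.470  -0.891
    158  0.4877   +0.820  -0.380  +2.941  -1.781
    237  0.7315   +1.716  -0.923  +4.411  -2.671


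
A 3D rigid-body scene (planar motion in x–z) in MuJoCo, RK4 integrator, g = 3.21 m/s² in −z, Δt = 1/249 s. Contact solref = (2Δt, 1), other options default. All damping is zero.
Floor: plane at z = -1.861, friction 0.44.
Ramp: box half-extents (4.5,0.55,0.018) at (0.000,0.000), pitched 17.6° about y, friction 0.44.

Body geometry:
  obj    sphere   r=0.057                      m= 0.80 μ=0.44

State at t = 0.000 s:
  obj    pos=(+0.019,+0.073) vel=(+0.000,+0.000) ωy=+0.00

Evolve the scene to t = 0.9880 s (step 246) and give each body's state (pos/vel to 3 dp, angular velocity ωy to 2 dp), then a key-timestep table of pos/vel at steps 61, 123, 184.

State at t = 0.9880 s:
  obj    pos=(+0.341,-0.030) vel=(+0.653,-0.207) ωy=+12.01

Key-timestep trajectory:
   step    t(s)  obj.x    obj.z    obj.vx   obj.vz 
     61  0.2450   +0.039  +0.066  +0.162  -0.051
    123  0.4940   +0.100  +0.047  +0.326  -0.104
    184  0.7390   +0.199  +0.015  +0.488  -0.155


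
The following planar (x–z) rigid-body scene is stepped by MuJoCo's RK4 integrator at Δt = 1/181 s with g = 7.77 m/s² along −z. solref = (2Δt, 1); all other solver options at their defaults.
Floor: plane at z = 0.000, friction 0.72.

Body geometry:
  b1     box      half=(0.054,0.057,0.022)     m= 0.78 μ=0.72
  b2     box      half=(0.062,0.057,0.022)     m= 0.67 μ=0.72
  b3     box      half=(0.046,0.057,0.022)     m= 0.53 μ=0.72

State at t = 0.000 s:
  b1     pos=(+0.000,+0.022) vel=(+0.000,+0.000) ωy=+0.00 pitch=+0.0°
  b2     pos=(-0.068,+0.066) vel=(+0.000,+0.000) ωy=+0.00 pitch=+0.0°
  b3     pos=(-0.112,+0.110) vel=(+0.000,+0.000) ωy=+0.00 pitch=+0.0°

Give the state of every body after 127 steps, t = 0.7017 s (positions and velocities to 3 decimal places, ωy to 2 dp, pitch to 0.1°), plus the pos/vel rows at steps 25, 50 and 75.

State at t = 0.7017 s:
  b1     pos=(+0.000,+0.022) vel=(+0.000,+0.000) ωy=+0.00 pitch=+0.0°
  b2     pos=(-0.077,+0.054) vel=(+0.000,+0.000) ωy=+0.01 pitch=-35.9°
  b3     pos=(-0.252,+0.022) vel=(+0.000,+0.000) ωy=+0.00 pitch=+180.0°

Key-timestep trajectory:
   step    t(s)  b1.x    b1.z    b1.vx   b1.vz   b2.x    b2.z    b2.vx   b2.vz   b3.x    b3.z    b3.vx   b3.vz 
     25  0.1381   +0.000  +0.022  +0.000  +0.000   -0.078  +0.055  -0.112  -0.208   -0.139  +0.071  -0.294  -0.692
     50  0.2762   +0.000  +0.022  +0.000  +0.000   -0.086  +0.059  +0.074  -0.037   -0.192  +0.049  -0.298  +0.108
     75  0.4144   +0.000  +0.022  +0.001  +0.000   -0.077  +0.054  +0.007  +0.004   -0.235  +0.041  -0.365  -0.266


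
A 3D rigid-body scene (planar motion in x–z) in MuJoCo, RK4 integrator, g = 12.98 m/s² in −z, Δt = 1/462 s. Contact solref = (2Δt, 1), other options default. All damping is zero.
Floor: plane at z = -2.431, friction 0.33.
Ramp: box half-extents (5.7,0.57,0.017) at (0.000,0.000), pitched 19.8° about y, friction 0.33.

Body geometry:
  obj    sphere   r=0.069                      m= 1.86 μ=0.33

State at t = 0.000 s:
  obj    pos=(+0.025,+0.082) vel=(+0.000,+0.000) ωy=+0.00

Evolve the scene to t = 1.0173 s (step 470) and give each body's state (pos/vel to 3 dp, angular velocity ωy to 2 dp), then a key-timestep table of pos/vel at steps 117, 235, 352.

State at t = 1.0173 s:
  obj    pos=(+1.554,-0.468) vel=(+3.006,-1.082) ωy=+46.30

Key-timestep trajectory:
   step    t(s)  obj.x    obj.z    obj.vx   obj.vz 
    117  0.2532   +0.120  +0.048  +0.748  -0.269
    235  0.5087   +0.407  -0.055  +1.503  -0.541
    352  0.7619   +0.883  -0.226  +2.251  -0.811


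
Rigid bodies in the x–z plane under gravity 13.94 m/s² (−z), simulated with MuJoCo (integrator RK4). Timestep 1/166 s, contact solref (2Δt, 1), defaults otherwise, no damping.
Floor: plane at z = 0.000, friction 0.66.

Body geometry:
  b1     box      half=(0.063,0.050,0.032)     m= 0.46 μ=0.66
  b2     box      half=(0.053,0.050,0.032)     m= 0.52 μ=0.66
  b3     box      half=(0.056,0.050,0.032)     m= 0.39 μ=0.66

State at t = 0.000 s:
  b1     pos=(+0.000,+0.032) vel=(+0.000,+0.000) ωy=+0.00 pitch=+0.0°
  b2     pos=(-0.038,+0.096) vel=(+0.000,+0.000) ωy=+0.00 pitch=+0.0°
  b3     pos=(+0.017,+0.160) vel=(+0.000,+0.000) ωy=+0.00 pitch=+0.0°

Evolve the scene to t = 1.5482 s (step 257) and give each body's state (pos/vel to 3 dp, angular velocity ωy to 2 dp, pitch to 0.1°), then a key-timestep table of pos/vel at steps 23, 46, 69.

State at t = 1.5482 s:
  b1     pos=(+0.000,+0.032) vel=(+0.000,+0.000) ωy=+0.00 pitch=+0.0°
  b2     pos=(-0.038,+0.096) vel=(+0.000,+0.000) ωy=+0.00 pitch=+0.0°
  b3     pos=(+0.147,+0.032) vel=(+0.000,+0.000) ωy=+0.00 pitch=+180.0°

Key-timestep trajectory:
   step    t(s)  b1.x    b1.z    b1.vx   b1.vz   b2.x    b2.z    b2.vx   b2.vz   b3.x    b3.z    b3.vx   b3.vz 
     23  0.1386   +0.000  +0.032  +0.000  +0.000   -0.038  +0.096  -0.001  +0.000   +0.022  +0.159  +0.085  -0.017
     46  0.2771   +0.000  +0.032  +0.000  +0.000   -0.038  +0.096  +0.000  +0.000   +0.048  +0.133  +0.267  -0.695
     69  0.4157   +0.000  +0.032  +0.000  +0.000   -0.038  +0.096  +0.000  +0.000   +0.126  +0.072  +0.615  -1.093


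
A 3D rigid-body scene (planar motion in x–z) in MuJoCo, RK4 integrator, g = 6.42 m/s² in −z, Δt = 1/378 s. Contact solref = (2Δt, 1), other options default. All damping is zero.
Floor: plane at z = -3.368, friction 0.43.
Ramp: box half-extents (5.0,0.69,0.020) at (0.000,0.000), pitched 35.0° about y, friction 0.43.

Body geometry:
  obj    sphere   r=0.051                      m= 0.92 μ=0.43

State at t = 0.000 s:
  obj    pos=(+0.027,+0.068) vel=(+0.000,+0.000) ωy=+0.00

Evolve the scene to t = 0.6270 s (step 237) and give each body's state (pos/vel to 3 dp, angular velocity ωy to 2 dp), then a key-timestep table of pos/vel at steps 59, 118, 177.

State at t = 0.6270 s:
  obj    pos=(+0.450,-0.229) vel=(+1.351,-0.946) ωy=+32.33

Key-timestep trajectory:
   step    t(s)  obj.x    obj.z    obj.vx   obj.vz 
     59  0.1561   +0.053  +0.049  +0.336  -0.236
    118  0.3122   +0.132  -0.006  +0.673  -0.471
    177  0.4683   +0.263  -0.098  +1.009  -0.706


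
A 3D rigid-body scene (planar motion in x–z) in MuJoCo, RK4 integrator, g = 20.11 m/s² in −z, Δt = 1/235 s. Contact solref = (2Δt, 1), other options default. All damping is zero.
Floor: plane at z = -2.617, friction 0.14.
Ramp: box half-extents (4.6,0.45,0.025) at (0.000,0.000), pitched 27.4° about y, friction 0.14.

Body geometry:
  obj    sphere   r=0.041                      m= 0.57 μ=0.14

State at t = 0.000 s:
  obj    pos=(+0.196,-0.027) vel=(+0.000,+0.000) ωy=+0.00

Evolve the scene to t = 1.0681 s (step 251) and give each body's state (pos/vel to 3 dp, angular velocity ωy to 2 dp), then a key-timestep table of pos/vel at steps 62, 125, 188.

State at t = 1.0681 s:
  obj    pos=(+3.617,-1.801) vel=(+6.410,-3.308) ωy=+162.75

Key-timestep trajectory:
   step    t(s)  obj.x    obj.z    obj.vx   obj.vz 
     62  0.2638   +0.405  -0.136  +1.585  -0.815
    125  0.5319   +1.045  -0.467  +3.196  -1.640
    188  0.8000   +2.116  -1.022  +4.809  -2.458


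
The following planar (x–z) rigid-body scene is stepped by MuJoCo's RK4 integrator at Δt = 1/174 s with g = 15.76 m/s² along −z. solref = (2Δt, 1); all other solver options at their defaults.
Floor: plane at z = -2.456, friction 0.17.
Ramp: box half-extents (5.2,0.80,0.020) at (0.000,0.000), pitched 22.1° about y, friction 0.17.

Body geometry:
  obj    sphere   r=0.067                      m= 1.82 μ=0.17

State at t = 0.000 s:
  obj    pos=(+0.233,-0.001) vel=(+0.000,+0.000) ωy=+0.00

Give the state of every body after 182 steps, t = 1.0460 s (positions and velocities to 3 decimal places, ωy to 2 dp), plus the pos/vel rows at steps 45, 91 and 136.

State at t = 1.0460 s:
  obj    pos=(+2.380,-0.873) vel=(+4.105,-1.667) ωy=+66.10

Key-timestep trajectory:
   step    t(s)  obj.x    obj.z    obj.vx   obj.vz 
     45  0.2586   +0.364  -0.054  +1.015  -0.412
     91  0.5230   +0.770  -0.219  +2.053  -0.833
    136  0.7816   +1.432  -0.488  +3.067  -1.246
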